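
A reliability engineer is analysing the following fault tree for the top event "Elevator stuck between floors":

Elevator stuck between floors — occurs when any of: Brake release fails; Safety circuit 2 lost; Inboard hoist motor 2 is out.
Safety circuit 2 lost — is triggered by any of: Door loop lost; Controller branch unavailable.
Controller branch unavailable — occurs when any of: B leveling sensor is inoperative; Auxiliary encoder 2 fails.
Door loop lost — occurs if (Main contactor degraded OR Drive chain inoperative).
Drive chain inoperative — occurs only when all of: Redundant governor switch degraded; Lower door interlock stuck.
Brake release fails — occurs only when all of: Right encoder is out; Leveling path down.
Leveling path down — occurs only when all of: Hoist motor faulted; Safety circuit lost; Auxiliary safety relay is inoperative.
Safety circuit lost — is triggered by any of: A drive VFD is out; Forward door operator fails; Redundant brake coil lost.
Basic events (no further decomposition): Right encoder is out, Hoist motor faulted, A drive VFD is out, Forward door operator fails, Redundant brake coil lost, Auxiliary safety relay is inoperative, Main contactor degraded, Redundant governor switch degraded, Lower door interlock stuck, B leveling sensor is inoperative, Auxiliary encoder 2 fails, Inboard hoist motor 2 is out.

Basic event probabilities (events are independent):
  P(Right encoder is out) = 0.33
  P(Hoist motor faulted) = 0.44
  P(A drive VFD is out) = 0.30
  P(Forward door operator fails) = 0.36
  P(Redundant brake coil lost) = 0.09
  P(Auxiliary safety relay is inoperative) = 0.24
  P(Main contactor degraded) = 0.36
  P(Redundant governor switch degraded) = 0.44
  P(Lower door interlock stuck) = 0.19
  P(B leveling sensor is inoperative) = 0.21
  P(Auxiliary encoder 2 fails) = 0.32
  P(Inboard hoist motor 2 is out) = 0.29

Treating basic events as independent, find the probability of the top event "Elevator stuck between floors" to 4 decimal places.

0.7809

P(Safety circuit lost) [OR] = 1 − (1−0.30) × (1−0.36) × (1−0.09) = 0.592320
P(Leveling path down) [AND] = 0.44 × 0.592320 × 0.24 = 0.062549
P(Brake release fails) [AND] = 0.33 × 0.062549 = 0.020641
P(Drive chain inoperative) [AND] = 0.44 × 0.19 = 0.083600
P(Door loop lost) [OR] = 1 − (1−0.36) × (1−0.083600) = 0.413504
P(Controller branch unavailable) [OR] = 1 − (1−0.21) × (1−0.32) = 0.462800
P(Safety circuit 2 lost) [OR] = 1 − (1−0.413504) × (1−0.462800) = 0.684934
P(Elevator stuck between floors) [OR] = 1 − (1−0.020641) × (1−0.684934) × (1−0.29) = 0.780920
Rounded to 4 decimal places: P(Elevator stuck between floors) ≈ 0.7809.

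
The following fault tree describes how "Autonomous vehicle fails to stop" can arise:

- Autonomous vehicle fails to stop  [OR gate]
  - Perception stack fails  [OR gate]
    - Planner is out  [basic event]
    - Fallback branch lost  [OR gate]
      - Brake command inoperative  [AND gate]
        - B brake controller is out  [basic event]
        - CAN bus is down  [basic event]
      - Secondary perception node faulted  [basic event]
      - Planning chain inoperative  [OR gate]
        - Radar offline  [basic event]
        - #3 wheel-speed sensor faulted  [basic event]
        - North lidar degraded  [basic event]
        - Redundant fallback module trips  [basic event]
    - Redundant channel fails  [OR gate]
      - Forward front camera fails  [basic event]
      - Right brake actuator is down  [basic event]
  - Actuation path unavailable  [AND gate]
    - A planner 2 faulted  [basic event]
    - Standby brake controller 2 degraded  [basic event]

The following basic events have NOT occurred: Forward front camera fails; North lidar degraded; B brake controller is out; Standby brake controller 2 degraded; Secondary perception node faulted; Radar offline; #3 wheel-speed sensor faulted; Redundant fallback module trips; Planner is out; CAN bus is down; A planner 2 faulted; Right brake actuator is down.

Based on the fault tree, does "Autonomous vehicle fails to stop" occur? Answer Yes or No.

Brake command inoperative [AND]: B brake controller is out=not, CAN bus is down=not → not all inputs occur → does not occur.
Planning chain inoperative [OR]: Radar offline=not, #3 wheel-speed sensor faulted=not, North lidar degraded=not, Redundant fallback module trips=not → no input occurs → does not occur.
Fallback branch lost [OR]: Brake command inoperative=not, Secondary perception node faulted=not, Planning chain inoperative=not → no input occurs → does not occur.
Redundant channel fails [OR]: Forward front camera fails=not, Right brake actuator is down=not → no input occurs → does not occur.
Perception stack fails [OR]: Planner is out=not, Fallback branch lost=not, Redundant channel fails=not → no input occurs → does not occur.
Actuation path unavailable [AND]: A planner 2 faulted=not, Standby brake controller 2 degraded=not → not all inputs occur → does not occur.
Autonomous vehicle fails to stop [OR]: Perception stack fails=not, Actuation path unavailable=not → no input occurs → does not occur.

No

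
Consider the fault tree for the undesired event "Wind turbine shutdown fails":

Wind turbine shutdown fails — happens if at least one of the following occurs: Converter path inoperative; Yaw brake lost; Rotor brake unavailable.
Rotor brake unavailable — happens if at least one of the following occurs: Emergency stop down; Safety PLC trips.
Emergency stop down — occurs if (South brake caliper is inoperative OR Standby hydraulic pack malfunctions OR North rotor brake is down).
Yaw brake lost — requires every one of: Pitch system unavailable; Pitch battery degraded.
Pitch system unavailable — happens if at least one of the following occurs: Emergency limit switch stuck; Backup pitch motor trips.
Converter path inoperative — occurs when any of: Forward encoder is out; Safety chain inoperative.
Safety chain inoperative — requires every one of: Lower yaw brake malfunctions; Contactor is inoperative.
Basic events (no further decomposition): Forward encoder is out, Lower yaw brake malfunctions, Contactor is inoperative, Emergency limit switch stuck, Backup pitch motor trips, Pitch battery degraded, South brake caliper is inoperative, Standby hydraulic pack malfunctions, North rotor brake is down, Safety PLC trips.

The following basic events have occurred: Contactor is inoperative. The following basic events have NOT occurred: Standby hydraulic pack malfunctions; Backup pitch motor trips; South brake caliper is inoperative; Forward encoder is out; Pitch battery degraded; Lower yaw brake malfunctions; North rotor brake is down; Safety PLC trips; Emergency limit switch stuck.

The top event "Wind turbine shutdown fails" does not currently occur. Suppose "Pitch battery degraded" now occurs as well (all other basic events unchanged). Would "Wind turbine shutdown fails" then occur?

No

Counterfactual: set "Pitch battery degraded" to occurred.
Safety chain inoperative [AND]: Lower yaw brake malfunctions=not, Contactor is inoperative=occurs → not all inputs occur → does not occur.
Converter path inoperative [OR]: Forward encoder is out=not, Safety chain inoperative=not → no input occurs → does not occur.
Pitch system unavailable [OR]: Emergency limit switch stuck=not, Backup pitch motor trips=not → no input occurs → does not occur.
Yaw brake lost [AND]: Pitch system unavailable=not, Pitch battery degraded=occurs → not all inputs occur → does not occur.
Emergency stop down [OR]: South brake caliper is inoperative=not, Standby hydraulic pack malfunctions=not, North rotor brake is down=not → no input occurs → does not occur.
Rotor brake unavailable [OR]: Emergency stop down=not, Safety PLC trips=not → no input occurs → does not occur.
Wind turbine shutdown fails [OR]: Converter path inoperative=not, Yaw brake lost=not, Rotor brake unavailable=not → no input occurs → does not occur.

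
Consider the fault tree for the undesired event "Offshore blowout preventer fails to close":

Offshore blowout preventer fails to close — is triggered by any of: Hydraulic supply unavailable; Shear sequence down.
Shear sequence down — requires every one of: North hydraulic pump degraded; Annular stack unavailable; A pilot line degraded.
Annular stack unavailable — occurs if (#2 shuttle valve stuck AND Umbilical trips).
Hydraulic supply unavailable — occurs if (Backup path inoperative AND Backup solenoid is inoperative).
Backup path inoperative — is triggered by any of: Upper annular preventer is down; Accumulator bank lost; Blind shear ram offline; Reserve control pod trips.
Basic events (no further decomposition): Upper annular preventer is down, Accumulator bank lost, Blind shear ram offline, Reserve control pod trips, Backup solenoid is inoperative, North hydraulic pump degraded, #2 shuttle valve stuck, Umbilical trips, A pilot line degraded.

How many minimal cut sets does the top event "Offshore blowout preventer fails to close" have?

Backup path inoperative [OR]: union of children's cut sets → 4 cut set(s).
Hydraulic supply unavailable [AND]: one cut set from each child combined → 4 × 1 = 4 cut set(s).
Annular stack unavailable [AND]: one cut set from each child combined → 1 × 1 = 1 cut set(s).
Shear sequence down [AND]: one cut set from each child combined → 1 × 1 × 1 = 1 cut set(s).
Offshore blowout preventer fails to close [OR]: union of children's cut sets → 5 cut set(s).
Minimal cut sets: {Backup solenoid is inoperative, Upper annular preventer is down}; {Accumulator bank lost, Backup solenoid is inoperative}; {Backup solenoid is inoperative, Blind shear ram offline}; {Backup solenoid is inoperative, Reserve control pod trips}; {#2 shuttle valve stuck, A pilot line degraded, North hydraulic pump degraded, Umbilical trips}.

5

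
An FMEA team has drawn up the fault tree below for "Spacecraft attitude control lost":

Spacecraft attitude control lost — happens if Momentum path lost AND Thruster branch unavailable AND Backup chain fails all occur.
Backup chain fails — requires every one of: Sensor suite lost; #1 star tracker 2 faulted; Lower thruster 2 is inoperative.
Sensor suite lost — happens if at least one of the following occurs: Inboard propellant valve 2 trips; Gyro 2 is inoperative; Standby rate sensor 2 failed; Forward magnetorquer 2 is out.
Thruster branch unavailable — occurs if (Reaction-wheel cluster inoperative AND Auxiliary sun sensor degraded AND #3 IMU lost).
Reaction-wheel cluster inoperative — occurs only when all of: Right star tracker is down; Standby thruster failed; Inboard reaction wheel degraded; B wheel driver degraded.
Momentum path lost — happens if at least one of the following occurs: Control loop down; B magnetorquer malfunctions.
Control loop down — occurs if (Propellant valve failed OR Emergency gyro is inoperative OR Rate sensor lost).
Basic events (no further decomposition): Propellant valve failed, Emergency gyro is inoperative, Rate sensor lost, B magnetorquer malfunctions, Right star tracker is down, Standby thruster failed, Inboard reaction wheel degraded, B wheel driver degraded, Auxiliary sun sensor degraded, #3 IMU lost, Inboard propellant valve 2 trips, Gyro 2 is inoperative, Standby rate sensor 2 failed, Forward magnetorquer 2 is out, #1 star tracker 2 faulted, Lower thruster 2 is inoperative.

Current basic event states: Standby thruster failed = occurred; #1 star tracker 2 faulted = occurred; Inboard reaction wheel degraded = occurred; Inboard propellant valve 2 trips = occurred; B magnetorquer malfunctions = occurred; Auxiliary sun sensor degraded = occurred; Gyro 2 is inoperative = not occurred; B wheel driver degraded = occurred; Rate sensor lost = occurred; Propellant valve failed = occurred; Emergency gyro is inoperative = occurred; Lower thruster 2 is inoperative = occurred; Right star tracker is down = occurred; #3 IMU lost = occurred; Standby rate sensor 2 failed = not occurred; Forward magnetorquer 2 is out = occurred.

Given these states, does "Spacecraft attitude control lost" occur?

Yes

Control loop down [OR]: Propellant valve failed=occurs, Emergency gyro is inoperative=occurs, Rate sensor lost=occurs → at least one input occurs → occurs.
Momentum path lost [OR]: Control loop down=occurs, B magnetorquer malfunctions=occurs → at least one input occurs → occurs.
Reaction-wheel cluster inoperative [AND]: Right star tracker is down=occurs, Standby thruster failed=occurs, Inboard reaction wheel degraded=occurs, B wheel driver degraded=occurs → all inputs occur → occurs.
Thruster branch unavailable [AND]: Reaction-wheel cluster inoperative=occurs, Auxiliary sun sensor degraded=occurs, #3 IMU lost=occurs → all inputs occur → occurs.
Sensor suite lost [OR]: Inboard propellant valve 2 trips=occurs, Gyro 2 is inoperative=not, Standby rate sensor 2 failed=not, Forward magnetorquer 2 is out=occurs → at least one input occurs → occurs.
Backup chain fails [AND]: Sensor suite lost=occurs, #1 star tracker 2 faulted=occurs, Lower thruster 2 is inoperative=occurs → all inputs occur → occurs.
Spacecraft attitude control lost [AND]: Momentum path lost=occurs, Thruster branch unavailable=occurs, Backup chain fails=occurs → all inputs occur → occurs.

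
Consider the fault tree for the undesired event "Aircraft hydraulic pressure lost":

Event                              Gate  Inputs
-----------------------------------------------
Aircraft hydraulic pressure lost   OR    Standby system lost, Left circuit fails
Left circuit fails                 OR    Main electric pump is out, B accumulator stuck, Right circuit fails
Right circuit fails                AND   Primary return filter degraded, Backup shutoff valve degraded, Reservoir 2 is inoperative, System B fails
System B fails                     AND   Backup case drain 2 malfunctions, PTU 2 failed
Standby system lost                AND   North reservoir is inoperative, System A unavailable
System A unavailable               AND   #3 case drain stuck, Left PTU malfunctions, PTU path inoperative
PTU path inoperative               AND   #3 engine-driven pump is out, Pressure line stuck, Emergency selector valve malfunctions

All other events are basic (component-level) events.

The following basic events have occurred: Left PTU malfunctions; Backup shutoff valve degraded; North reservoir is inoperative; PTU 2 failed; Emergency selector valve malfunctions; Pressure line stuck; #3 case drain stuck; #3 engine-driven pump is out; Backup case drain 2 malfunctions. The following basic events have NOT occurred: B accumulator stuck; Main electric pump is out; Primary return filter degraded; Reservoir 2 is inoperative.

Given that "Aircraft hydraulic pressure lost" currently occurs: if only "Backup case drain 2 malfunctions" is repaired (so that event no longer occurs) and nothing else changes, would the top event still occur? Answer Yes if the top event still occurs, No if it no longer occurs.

Yes

Counterfactual: set "Backup case drain 2 malfunctions" to not occurred.
PTU path inoperative [AND]: #3 engine-driven pump is out=occurs, Pressure line stuck=occurs, Emergency selector valve malfunctions=occurs → all inputs occur → occurs.
System A unavailable [AND]: #3 case drain stuck=occurs, Left PTU malfunctions=occurs, PTU path inoperative=occurs → all inputs occur → occurs.
Standby system lost [AND]: North reservoir is inoperative=occurs, System A unavailable=occurs → all inputs occur → occurs.
System B fails [AND]: Backup case drain 2 malfunctions=not, PTU 2 failed=occurs → not all inputs occur → does not occur.
Right circuit fails [AND]: Primary return filter degraded=not, Backup shutoff valve degraded=occurs, Reservoir 2 is inoperative=not, System B fails=not → not all inputs occur → does not occur.
Left circuit fails [OR]: Main electric pump is out=not, B accumulator stuck=not, Right circuit fails=not → no input occurs → does not occur.
Aircraft hydraulic pressure lost [OR]: Standby system lost=occurs, Left circuit fails=not → at least one input occurs → occurs.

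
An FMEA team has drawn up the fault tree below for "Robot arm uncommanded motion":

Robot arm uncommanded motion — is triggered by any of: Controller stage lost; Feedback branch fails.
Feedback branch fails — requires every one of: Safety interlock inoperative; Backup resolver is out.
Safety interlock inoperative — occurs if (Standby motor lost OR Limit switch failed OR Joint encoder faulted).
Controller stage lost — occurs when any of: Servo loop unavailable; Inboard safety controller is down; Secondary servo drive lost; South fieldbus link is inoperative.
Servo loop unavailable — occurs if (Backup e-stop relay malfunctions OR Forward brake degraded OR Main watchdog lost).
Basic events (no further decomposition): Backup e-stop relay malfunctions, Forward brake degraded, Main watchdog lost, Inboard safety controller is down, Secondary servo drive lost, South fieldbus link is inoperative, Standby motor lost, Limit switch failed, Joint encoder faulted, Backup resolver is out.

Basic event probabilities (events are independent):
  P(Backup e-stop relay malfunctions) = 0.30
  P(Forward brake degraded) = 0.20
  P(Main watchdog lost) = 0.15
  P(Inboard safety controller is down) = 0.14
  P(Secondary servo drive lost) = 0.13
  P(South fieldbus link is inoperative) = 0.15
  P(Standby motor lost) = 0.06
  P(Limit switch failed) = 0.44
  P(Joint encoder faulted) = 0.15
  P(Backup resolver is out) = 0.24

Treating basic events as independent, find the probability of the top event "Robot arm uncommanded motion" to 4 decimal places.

P(Servo loop unavailable) [OR] = 1 − (1−0.30) × (1−0.20) × (1−0.15) = 0.524000
P(Controller stage lost) [OR] = 1 − (1−0.524000) × (1−0.14) × (1−0.13) × (1−0.15) = 0.697278
P(Safety interlock inoperative) [OR] = 1 − (1−0.06) × (1−0.44) × (1−0.15) = 0.552560
P(Feedback branch fails) [AND] = 0.552560 × 0.24 = 0.132614
P(Robot arm uncommanded motion) [OR] = 1 − (1−0.697278) × (1−0.132614) = 0.737423
Rounded to 4 decimal places: P(Robot arm uncommanded motion) ≈ 0.7374.

0.7374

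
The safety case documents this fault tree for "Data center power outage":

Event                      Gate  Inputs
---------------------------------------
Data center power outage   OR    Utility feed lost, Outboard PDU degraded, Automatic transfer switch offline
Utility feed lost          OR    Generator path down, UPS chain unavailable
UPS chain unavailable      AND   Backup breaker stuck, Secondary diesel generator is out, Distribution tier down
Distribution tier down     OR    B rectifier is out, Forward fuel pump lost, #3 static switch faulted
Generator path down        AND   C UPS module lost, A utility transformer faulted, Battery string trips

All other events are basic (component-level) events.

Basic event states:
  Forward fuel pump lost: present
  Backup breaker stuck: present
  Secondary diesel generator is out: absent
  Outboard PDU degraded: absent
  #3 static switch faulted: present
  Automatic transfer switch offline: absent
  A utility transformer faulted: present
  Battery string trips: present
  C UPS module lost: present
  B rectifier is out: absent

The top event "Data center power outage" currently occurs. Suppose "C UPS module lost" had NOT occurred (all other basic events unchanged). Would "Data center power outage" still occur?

No

Counterfactual: set "C UPS module lost" to not occurred.
Generator path down [AND]: C UPS module lost=not, A utility transformer faulted=occurs, Battery string trips=occurs → not all inputs occur → does not occur.
Distribution tier down [OR]: B rectifier is out=not, Forward fuel pump lost=occurs, #3 static switch faulted=occurs → at least one input occurs → occurs.
UPS chain unavailable [AND]: Backup breaker stuck=occurs, Secondary diesel generator is out=not, Distribution tier down=occurs → not all inputs occur → does not occur.
Utility feed lost [OR]: Generator path down=not, UPS chain unavailable=not → no input occurs → does not occur.
Data center power outage [OR]: Utility feed lost=not, Outboard PDU degraded=not, Automatic transfer switch offline=not → no input occurs → does not occur.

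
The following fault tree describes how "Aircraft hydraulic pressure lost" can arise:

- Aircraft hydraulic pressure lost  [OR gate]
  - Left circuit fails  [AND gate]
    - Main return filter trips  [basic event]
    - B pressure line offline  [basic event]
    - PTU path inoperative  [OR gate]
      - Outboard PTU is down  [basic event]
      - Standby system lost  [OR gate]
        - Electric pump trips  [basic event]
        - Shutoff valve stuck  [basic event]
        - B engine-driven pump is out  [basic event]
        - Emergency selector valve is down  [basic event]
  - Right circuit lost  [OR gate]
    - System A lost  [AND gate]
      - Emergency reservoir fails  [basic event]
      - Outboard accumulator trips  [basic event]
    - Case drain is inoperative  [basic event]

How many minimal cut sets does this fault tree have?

Standby system lost [OR]: union of children's cut sets → 4 cut set(s).
PTU path inoperative [OR]: union of children's cut sets → 5 cut set(s).
Left circuit fails [AND]: one cut set from each child combined → 1 × 1 × 5 = 5 cut set(s).
System A lost [AND]: one cut set from each child combined → 1 × 1 = 1 cut set(s).
Right circuit lost [OR]: union of children's cut sets → 2 cut set(s).
Aircraft hydraulic pressure lost [OR]: union of children's cut sets → 7 cut set(s).
Minimal cut sets: {B pressure line offline, Main return filter trips, Outboard PTU is down}; {B pressure line offline, Electric pump trips, Main return filter trips}; {B pressure line offline, Main return filter trips, Shutoff valve stuck}; {B engine-driven pump is out, B pressure line offline, Main return filter trips}; {B pressure line offline, Emergency selector valve is down, Main return filter trips}; {Emergency reservoir fails, Outboard accumulator trips}; {Case drain is inoperative}.

7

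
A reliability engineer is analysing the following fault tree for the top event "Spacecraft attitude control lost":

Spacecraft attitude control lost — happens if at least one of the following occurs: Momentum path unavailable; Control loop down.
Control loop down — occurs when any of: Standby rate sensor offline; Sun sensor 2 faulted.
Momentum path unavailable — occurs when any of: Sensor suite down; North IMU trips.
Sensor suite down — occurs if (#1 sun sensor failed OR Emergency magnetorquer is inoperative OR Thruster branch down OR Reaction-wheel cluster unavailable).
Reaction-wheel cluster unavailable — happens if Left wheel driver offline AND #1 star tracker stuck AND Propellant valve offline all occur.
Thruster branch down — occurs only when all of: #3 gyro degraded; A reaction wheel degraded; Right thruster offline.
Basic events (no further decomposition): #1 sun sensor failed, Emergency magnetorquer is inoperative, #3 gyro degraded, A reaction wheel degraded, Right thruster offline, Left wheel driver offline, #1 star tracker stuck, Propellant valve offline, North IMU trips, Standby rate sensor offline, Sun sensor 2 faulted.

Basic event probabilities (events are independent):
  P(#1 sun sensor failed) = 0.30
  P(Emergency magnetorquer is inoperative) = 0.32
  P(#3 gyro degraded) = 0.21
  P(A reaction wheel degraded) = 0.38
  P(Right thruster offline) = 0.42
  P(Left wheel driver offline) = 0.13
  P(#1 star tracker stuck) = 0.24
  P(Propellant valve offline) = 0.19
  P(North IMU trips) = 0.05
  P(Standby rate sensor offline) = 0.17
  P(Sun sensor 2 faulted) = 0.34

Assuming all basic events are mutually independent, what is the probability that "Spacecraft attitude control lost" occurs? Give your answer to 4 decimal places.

P(Thruster branch down) [AND] = 0.21 × 0.38 × 0.42 = 0.033516
P(Reaction-wheel cluster unavailable) [AND] = 0.13 × 0.24 × 0.19 = 0.005928
P(Sensor suite down) [OR] = 1 − (1−0.30) × (1−0.32) × (1−0.033516) × (1−0.005928) = 0.542681
P(Momentum path unavailable) [OR] = 1 − (1−0.542681) × (1−0.05) = 0.565547
P(Control loop down) [OR] = 1 − (1−0.17) × (1−0.34) = 0.452200
P(Spacecraft attitude control lost) [OR] = 1 − (1−0.565547) × (1−0.452200) = 0.762007
Rounded to 4 decimal places: P(Spacecraft attitude control lost) ≈ 0.7620.

0.7620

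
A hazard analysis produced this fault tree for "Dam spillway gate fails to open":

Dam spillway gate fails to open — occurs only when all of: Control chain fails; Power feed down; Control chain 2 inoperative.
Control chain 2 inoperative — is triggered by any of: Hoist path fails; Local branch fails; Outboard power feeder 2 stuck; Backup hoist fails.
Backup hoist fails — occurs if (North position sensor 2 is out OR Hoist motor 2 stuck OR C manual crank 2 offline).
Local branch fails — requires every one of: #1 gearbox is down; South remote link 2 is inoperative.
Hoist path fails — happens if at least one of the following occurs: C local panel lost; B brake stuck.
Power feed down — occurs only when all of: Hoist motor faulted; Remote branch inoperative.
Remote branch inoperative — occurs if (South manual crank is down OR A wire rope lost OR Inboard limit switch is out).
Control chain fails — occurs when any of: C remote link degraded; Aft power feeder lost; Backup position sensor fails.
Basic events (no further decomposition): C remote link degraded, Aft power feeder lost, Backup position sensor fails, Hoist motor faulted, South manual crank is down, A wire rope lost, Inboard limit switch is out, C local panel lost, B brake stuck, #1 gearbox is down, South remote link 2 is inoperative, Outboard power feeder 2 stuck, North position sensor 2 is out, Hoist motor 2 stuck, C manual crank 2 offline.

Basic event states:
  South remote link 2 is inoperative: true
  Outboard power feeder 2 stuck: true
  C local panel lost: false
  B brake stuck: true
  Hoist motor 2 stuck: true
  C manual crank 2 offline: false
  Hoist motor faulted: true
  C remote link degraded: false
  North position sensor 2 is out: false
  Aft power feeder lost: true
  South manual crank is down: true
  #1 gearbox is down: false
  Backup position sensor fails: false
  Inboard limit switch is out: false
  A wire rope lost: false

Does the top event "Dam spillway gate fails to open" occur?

Yes

Control chain fails [OR]: C remote link degraded=not, Aft power feeder lost=occurs, Backup position sensor fails=not → at least one input occurs → occurs.
Remote branch inoperative [OR]: South manual crank is down=occurs, A wire rope lost=not, Inboard limit switch is out=not → at least one input occurs → occurs.
Power feed down [AND]: Hoist motor faulted=occurs, Remote branch inoperative=occurs → all inputs occur → occurs.
Hoist path fails [OR]: C local panel lost=not, B brake stuck=occurs → at least one input occurs → occurs.
Local branch fails [AND]: #1 gearbox is down=not, South remote link 2 is inoperative=occurs → not all inputs occur → does not occur.
Backup hoist fails [OR]: North position sensor 2 is out=not, Hoist motor 2 stuck=occurs, C manual crank 2 offline=not → at least one input occurs → occurs.
Control chain 2 inoperative [OR]: Hoist path fails=occurs, Local branch fails=not, Outboard power feeder 2 stuck=occurs, Backup hoist fails=occurs → at least one input occurs → occurs.
Dam spillway gate fails to open [AND]: Control chain fails=occurs, Power feed down=occurs, Control chain 2 inoperative=occurs → all inputs occur → occurs.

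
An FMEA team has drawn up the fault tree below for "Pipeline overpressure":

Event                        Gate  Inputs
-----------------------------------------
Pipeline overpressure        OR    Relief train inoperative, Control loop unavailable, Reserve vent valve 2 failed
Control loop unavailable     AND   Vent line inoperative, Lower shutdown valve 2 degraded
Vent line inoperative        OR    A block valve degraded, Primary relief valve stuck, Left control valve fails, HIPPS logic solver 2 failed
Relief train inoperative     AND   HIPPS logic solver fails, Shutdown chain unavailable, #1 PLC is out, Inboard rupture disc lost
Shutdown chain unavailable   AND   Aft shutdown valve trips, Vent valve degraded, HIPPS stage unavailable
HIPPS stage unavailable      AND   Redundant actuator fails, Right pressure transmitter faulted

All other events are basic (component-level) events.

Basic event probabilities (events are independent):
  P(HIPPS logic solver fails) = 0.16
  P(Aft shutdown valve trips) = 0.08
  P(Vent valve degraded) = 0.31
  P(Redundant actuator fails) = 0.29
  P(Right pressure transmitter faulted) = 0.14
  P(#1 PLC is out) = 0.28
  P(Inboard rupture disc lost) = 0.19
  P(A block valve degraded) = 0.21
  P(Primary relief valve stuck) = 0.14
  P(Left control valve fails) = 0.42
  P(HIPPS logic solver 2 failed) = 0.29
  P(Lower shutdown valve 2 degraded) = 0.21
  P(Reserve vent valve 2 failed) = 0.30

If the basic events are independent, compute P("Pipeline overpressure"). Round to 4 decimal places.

P(HIPPS stage unavailable) [AND] = 0.29 × 0.14 = 0.040600
P(Shutdown chain unavailable) [AND] = 0.08 × 0.31 × 0.040600 = 0.001007
P(Relief train inoperative) [AND] = 0.16 × 0.001007 × 0.28 × 0.19 = 0.000009
P(Vent line inoperative) [OR] = 1 − (1−0.21) × (1−0.14) × (1−0.42) × (1−0.29) = 0.720223
P(Control loop unavailable) [AND] = 0.720223 × 0.21 = 0.151247
P(Pipeline overpressure) [OR] = 1 − (1−0.000009) × (1−0.151247) × (1−0.30) = 0.405878
Rounded to 4 decimal places: P(Pipeline overpressure) ≈ 0.4059.

0.4059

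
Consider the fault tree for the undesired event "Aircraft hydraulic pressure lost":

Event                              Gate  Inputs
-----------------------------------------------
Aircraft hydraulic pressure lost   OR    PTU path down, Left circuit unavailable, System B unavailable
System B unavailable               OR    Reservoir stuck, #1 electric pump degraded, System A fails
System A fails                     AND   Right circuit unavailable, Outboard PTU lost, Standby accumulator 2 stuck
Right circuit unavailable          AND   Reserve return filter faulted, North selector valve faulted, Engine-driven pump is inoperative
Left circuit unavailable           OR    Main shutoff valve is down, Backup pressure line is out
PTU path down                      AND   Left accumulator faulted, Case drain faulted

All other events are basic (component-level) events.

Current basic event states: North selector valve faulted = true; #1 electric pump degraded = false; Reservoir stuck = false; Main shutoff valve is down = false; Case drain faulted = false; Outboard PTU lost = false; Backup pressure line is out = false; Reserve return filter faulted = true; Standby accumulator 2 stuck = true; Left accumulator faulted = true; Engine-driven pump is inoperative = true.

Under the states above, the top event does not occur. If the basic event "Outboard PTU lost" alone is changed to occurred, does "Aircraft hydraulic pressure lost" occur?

Counterfactual: set "Outboard PTU lost" to occurred.
PTU path down [AND]: Left accumulator faulted=occurs, Case drain faulted=not → not all inputs occur → does not occur.
Left circuit unavailable [OR]: Main shutoff valve is down=not, Backup pressure line is out=not → no input occurs → does not occur.
Right circuit unavailable [AND]: Reserve return filter faulted=occurs, North selector valve faulted=occurs, Engine-driven pump is inoperative=occurs → all inputs occur → occurs.
System A fails [AND]: Right circuit unavailable=occurs, Outboard PTU lost=occurs, Standby accumulator 2 stuck=occurs → all inputs occur → occurs.
System B unavailable [OR]: Reservoir stuck=not, #1 electric pump degraded=not, System A fails=occurs → at least one input occurs → occurs.
Aircraft hydraulic pressure lost [OR]: PTU path down=not, Left circuit unavailable=not, System B unavailable=occurs → at least one input occurs → occurs.

Yes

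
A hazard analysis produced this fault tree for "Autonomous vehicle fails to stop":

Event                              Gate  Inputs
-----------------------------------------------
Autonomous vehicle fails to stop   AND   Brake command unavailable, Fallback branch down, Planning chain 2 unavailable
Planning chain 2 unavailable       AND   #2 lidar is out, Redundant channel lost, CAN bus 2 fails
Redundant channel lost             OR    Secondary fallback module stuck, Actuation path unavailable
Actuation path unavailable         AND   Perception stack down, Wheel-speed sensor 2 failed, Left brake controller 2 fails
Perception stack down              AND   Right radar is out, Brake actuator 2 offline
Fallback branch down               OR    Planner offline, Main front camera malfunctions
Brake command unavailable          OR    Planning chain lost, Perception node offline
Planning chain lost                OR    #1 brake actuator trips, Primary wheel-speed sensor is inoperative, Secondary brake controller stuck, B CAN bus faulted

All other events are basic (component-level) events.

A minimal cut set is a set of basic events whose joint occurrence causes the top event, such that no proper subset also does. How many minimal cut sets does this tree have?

Planning chain lost [OR]: union of children's cut sets → 4 cut set(s).
Brake command unavailable [OR]: union of children's cut sets → 5 cut set(s).
Fallback branch down [OR]: union of children's cut sets → 2 cut set(s).
Perception stack down [AND]: one cut set from each child combined → 1 × 1 = 1 cut set(s).
Actuation path unavailable [AND]: one cut set from each child combined → 1 × 1 × 1 = 1 cut set(s).
Redundant channel lost [OR]: union of children's cut sets → 2 cut set(s).
Planning chain 2 unavailable [AND]: one cut set from each child combined → 1 × 2 × 1 = 2 cut set(s).
Autonomous vehicle fails to stop [AND]: one cut set from each child combined → 5 × 2 × 2 = 20 cut set(s).

20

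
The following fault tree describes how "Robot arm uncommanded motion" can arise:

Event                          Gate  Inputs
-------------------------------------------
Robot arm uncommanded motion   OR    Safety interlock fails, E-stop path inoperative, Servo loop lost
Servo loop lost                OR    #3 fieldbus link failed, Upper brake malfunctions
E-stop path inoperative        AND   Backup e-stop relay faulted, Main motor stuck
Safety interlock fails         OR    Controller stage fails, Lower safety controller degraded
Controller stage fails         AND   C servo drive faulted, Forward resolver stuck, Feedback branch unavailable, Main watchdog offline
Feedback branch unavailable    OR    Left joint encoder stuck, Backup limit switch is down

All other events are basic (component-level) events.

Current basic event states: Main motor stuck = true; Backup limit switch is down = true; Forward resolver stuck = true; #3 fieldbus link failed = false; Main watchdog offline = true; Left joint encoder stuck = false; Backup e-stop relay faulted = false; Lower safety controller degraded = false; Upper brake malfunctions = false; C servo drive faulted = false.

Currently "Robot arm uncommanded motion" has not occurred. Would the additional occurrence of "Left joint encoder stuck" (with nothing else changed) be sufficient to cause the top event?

Counterfactual: set "Left joint encoder stuck" to occurred.
Feedback branch unavailable [OR]: Left joint encoder stuck=occurs, Backup limit switch is down=occurs → at least one input occurs → occurs.
Controller stage fails [AND]: C servo drive faulted=not, Forward resolver stuck=occurs, Feedback branch unavailable=occurs, Main watchdog offline=occurs → not all inputs occur → does not occur.
Safety interlock fails [OR]: Controller stage fails=not, Lower safety controller degraded=not → no input occurs → does not occur.
E-stop path inoperative [AND]: Backup e-stop relay faulted=not, Main motor stuck=occurs → not all inputs occur → does not occur.
Servo loop lost [OR]: #3 fieldbus link failed=not, Upper brake malfunctions=not → no input occurs → does not occur.
Robot arm uncommanded motion [OR]: Safety interlock fails=not, E-stop path inoperative=not, Servo loop lost=not → no input occurs → does not occur.

No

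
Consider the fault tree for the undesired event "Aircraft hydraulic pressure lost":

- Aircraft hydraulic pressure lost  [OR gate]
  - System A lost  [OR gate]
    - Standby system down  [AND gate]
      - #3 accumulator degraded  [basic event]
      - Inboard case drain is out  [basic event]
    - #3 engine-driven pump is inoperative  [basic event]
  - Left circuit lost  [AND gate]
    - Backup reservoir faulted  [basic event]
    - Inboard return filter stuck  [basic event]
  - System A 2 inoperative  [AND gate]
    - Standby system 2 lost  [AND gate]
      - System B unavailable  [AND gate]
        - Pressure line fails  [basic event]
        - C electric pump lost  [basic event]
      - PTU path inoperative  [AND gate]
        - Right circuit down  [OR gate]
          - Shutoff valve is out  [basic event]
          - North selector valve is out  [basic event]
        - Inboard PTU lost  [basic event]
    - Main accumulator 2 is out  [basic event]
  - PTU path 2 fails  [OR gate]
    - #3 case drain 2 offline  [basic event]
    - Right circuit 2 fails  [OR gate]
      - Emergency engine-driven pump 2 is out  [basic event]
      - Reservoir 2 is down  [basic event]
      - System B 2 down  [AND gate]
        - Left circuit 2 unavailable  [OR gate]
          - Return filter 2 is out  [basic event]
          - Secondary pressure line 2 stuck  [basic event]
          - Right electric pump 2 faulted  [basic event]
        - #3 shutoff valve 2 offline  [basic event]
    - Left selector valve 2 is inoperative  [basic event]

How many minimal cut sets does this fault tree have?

Standby system down [AND]: one cut set from each child combined → 1 × 1 = 1 cut set(s).
System A lost [OR]: union of children's cut sets → 2 cut set(s).
Left circuit lost [AND]: one cut set from each child combined → 1 × 1 = 1 cut set(s).
System B unavailable [AND]: one cut set from each child combined → 1 × 1 = 1 cut set(s).
Right circuit down [OR]: union of children's cut sets → 2 cut set(s).
PTU path inoperative [AND]: one cut set from each child combined → 2 × 1 = 2 cut set(s).
Standby system 2 lost [AND]: one cut set from each child combined → 1 × 2 = 2 cut set(s).
System A 2 inoperative [AND]: one cut set from each child combined → 2 × 1 = 2 cut set(s).
Left circuit 2 unavailable [OR]: union of children's cut sets → 3 cut set(s).
System B 2 down [AND]: one cut set from each child combined → 3 × 1 = 3 cut set(s).
Right circuit 2 fails [OR]: union of children's cut sets → 5 cut set(s).
PTU path 2 fails [OR]: union of children's cut sets → 7 cut set(s).
Aircraft hydraulic pressure lost [OR]: union of children's cut sets → 12 cut set(s).

12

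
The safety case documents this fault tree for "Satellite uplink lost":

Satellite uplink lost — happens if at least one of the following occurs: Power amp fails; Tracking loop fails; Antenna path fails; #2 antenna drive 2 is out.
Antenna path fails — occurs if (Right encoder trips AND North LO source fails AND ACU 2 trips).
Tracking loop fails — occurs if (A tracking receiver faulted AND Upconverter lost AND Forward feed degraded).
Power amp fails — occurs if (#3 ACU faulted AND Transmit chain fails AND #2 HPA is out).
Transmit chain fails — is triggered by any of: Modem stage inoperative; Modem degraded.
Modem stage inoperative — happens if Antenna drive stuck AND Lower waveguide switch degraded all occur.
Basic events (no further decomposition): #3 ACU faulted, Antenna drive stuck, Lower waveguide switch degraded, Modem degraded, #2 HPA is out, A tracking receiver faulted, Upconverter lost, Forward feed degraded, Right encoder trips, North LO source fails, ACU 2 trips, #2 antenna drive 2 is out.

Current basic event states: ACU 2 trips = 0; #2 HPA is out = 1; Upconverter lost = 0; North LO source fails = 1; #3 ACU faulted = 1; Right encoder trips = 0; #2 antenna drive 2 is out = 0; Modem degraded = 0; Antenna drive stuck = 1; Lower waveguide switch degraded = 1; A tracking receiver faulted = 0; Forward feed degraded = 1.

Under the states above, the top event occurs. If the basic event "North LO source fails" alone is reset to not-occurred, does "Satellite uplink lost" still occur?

Counterfactual: set "North LO source fails" to not occurred.
Modem stage inoperative [AND]: Antenna drive stuck=occurs, Lower waveguide switch degraded=occurs → all inputs occur → occurs.
Transmit chain fails [OR]: Modem stage inoperative=occurs, Modem degraded=not → at least one input occurs → occurs.
Power amp fails [AND]: #3 ACU faulted=occurs, Transmit chain fails=occurs, #2 HPA is out=occurs → all inputs occur → occurs.
Tracking loop fails [AND]: A tracking receiver faulted=not, Upconverter lost=not, Forward feed degraded=occurs → not all inputs occur → does not occur.
Antenna path fails [AND]: Right encoder trips=not, North LO source fails=not, ACU 2 trips=not → not all inputs occur → does not occur.
Satellite uplink lost [OR]: Power amp fails=occurs, Tracking loop fails=not, Antenna path fails=not, #2 antenna drive 2 is out=not → at least one input occurs → occurs.

Yes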